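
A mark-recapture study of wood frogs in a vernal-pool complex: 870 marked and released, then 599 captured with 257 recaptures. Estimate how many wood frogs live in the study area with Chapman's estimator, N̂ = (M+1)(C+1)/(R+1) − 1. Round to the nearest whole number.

N ≈ 2025

N̂ = (870+1)(599+1)/(257+1) − 1 = 871·600/258 − 1
= 522600/258 − 1 ≈ 2025.6 − 1 ≈ 2024.6 → 2025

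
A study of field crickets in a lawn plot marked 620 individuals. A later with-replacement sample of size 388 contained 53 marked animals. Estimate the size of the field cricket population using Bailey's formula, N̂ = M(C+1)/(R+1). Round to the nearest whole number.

N ≈ 4466

N̂ = 620·(388+1)/(53+1) = 620·389/54 = 241180/54 ≈ 4466.3 → 4466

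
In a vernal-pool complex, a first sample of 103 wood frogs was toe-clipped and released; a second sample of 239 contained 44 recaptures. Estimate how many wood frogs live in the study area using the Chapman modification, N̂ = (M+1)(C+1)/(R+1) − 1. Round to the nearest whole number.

N̂ = (103+1)(239+1)/(44+1) − 1 = 104·240/45 − 1
= 24960/45 − 1 ≈ 554.7 − 1 ≈ 553.7 → 554

N ≈ 554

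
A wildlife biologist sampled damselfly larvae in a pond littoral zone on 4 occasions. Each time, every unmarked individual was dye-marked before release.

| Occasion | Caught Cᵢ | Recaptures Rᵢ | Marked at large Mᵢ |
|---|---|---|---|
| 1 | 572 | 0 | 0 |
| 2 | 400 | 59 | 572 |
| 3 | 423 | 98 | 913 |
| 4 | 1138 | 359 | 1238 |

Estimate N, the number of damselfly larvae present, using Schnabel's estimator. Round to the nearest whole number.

N ≈ 3922

Σ MᵢCᵢ = 0·572 + 572·400 + 913·423 + 1238·1138 = 0 + 228800 + 386199 + 1408844 = 2023843
Σ Rᵢ = 0 + 59 + 98 + 359 = 516
N̂ = 2023843 / 516 ≈ 3922.2 → 3922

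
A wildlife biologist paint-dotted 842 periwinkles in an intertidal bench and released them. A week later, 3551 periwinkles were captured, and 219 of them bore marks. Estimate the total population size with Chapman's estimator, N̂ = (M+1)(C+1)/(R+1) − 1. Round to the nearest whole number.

N ≈ 13,610

N̂ = (842+1)(3551+1)/(219+1) − 1 = 843·3552/220 − 1
= 2994336/220 − 1 ≈ 13610.6 − 1 ≈ 13609.6 → 13610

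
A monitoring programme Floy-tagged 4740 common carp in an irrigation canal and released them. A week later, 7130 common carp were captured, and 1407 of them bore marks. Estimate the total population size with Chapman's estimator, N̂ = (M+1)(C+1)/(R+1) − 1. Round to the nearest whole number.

N̂ = (4740+1)(7130+1)/(1407+1) − 1 = 4741·7131/1408 − 1
= 33808071/1408 − 1 ≈ 24011.4 − 1 ≈ 24010.4 → 24010

N ≈ 24,010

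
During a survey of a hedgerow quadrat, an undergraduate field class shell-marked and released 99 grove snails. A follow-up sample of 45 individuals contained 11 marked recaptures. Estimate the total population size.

N = (99 × 45) / 11 = 4455 / 11 = 405

N = 405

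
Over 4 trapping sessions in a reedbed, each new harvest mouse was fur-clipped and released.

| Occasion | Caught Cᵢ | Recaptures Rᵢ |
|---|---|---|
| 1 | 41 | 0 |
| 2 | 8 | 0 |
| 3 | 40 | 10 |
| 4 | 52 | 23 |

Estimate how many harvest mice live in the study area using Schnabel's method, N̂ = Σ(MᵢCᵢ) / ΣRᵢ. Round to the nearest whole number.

Marked at large before each occasion: Mᵢ = Σⱼ<ᵢ (Cⱼ − Rⱼ) → M1=0, M2=41, M3=49, M4=79
Σ MᵢCᵢ = 0·41 + 41·8 + 49·40 + 79·52 = 0 + 328 + 1960 + 4108 = 6396
Σ Rᵢ = 0 + 0 + 10 + 23 = 33
N̂ = 6396 / 33 ≈ 193.8 → 194

N ≈ 194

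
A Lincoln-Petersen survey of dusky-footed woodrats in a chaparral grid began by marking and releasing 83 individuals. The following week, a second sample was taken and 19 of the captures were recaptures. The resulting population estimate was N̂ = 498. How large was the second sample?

C = 114

From N = M·C/R: C = N·R / M = 498·19 / 83 = 9462 / 83 = 114.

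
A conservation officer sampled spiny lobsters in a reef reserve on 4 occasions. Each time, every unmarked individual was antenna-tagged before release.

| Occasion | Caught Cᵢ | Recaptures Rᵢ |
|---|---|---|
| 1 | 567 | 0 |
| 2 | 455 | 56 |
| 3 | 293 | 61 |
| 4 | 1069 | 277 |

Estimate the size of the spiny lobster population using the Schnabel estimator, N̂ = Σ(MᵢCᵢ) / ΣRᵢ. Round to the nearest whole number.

Marked at large before each occasion: Mᵢ = Σⱼ<ᵢ (Cⱼ − Rⱼ) → M1=0, M2=567, M3=966, M4=1198
Σ MᵢCᵢ = 0·567 + 567·455 + 966·293 + 1198·1069 = 0 + 257985 + 283038 + 1280662 = 1821685
Σ Rᵢ = 0 + 56 + 61 + 277 = 394
N̂ = 1821685 / 394 ≈ 4623.6 → 4624

N ≈ 4624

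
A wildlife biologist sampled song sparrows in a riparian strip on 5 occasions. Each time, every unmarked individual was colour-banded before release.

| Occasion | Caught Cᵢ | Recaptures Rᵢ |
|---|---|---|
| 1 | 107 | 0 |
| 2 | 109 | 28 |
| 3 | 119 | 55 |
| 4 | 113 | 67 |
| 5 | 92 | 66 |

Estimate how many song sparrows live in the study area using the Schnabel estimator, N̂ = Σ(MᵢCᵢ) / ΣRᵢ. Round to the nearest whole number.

Marked at large before each occasion: Mᵢ = Σⱼ<ᵢ (Cⱼ − Rⱼ) → M1=0, M2=107, M3=188, M4=252, M5=298
Σ MᵢCᵢ = 0·107 + 107·109 + 188·119 + 252·113 + 298·92 = 0 + 11663 + 22372 + 28476 + 27416 = 89927
Σ Rᵢ = 0 + 28 + 55 + 67 + 66 = 216
N̂ = 89927 / 216 ≈ 416.3 → 416

N ≈ 416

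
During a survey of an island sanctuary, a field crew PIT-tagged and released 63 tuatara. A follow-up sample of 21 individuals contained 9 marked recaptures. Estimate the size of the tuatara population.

Lincoln-Petersen assumes M/N = R/C, so N = M·C / R.
N = (63 × 21) / 9 = 1323 / 9 = 147

N = 147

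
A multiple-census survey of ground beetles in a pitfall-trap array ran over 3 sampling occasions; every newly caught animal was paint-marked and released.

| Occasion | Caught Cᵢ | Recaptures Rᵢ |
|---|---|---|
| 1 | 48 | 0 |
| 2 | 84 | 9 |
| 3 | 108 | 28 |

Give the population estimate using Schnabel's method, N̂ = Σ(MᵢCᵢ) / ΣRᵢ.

N = 468

Marked at large before each occasion: Mᵢ = Σⱼ<ᵢ (Cⱼ − Rⱼ) → M1=0, M2=48, M3=123
Σ MᵢCᵢ = 0·48 + 48·84 + 123·108 = 0 + 4032 + 13284 = 17316
Σ Rᵢ = 0 + 9 + 28 = 37
N̂ = 17316 / 37 = 468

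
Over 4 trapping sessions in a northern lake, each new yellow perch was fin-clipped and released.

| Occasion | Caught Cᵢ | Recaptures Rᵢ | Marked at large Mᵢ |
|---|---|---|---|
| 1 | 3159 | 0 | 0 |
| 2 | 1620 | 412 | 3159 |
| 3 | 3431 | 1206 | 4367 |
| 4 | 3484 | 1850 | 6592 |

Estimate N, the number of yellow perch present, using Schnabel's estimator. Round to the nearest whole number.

N ≈ 12,418

Σ MᵢCᵢ = 0·3159 + 3159·1620 + 4367·3431 + 6592·3484 = 0 + 5117580 + 14983177 + 22966528 = 43067285
Σ Rᵢ = 0 + 412 + 1206 + 1850 = 3468
N̂ = 43067285 / 3468 ≈ 12418.48 → 12418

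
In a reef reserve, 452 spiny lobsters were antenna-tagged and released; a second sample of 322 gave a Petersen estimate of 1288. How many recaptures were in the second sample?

From N = M·C/R: R = M·C / N = 452·322 / 1288 = 145544 / 1288 = 113.

R = 113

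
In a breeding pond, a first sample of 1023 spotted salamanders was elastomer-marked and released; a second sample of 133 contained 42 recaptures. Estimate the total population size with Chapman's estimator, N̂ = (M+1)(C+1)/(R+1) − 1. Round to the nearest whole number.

N ≈ 3190

N̂ = (1023+1)(133+1)/(42+1) − 1 = 1024·134/43 − 1
= 137216/43 − 1 ≈ 3191.1 − 1 ≈ 3190.1 → 3190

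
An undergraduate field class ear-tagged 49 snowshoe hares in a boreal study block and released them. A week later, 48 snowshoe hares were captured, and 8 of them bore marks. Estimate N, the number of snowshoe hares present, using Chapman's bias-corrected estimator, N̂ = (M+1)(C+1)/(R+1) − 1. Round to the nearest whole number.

N ≈ 271

N̂ = (49+1)(48+1)/(8+1) − 1 = 50·49/9 − 1
= 2450/9 − 1 ≈ 272.2 − 1 ≈ 271.2 → 271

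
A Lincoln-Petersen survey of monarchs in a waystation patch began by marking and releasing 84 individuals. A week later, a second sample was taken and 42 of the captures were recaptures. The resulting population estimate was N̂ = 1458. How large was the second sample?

From N = M·C/R: C = N·R / M = 1458·42 / 84 = 61236 / 84 = 729.

C = 729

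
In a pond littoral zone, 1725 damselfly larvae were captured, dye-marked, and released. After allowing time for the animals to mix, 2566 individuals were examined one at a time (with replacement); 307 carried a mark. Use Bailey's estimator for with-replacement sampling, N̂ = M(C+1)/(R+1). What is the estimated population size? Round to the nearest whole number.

N ≈ 14,377

N̂ = 1725·(2566+1)/(307+1) = 1725·2567/308 = 4428075/308 ≈ 14376.9 → 14377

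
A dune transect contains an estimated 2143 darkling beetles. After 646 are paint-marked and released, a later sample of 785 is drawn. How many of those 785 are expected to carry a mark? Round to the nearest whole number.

expected recaptures ≈ 237

The marked fraction of the population is 646/2143, so in a sample of 785 expect C·(M/N) marked.
E[R] = 646 × 785 / 2143 = 507110 / 2143 ≈ 236.6 → 237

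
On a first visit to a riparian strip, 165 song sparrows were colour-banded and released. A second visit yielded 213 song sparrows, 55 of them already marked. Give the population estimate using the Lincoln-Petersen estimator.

N = 639

Lincoln-Petersen assumes M/N = R/C, so N = M·C / R.
N = (165 × 213) / 55 = 35145 / 55 = 639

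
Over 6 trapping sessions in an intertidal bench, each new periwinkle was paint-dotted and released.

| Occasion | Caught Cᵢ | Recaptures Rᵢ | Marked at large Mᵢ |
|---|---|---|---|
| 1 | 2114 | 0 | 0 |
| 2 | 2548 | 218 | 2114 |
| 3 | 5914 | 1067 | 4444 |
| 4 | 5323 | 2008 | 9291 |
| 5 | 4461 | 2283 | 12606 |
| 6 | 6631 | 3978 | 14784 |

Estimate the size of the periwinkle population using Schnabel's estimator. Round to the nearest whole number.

N ≈ 24,638

Σ MᵢCᵢ = 0·2114 + 2114·2548 + 4444·5914 + 9291·5323 + 12606·4461 + 14784·6631 = 0 + 5386472 + 26281816 + 49455993 + 56235366 + 98032704 = 235392351
Σ Rᵢ = 0 + 218 + 1067 + 2008 + 2283 + 3978 = 9554
N̂ = 235392351 / 9554 ≈ 24638.1 → 24638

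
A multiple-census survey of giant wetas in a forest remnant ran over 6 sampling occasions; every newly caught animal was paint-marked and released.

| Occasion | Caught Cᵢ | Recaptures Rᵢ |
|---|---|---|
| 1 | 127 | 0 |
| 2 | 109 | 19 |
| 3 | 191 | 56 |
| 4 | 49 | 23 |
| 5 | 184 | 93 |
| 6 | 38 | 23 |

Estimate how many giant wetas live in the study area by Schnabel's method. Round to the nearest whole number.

Marked at large before each occasion: Mᵢ = Σⱼ<ᵢ (Cⱼ − Rⱼ) → M1=0, M2=127, M3=217, M4=352, M5=378, M6=469
Σ MᵢCᵢ = 0·127 + 127·109 + 217·191 + 352·49 + 378·184 + 469·38 = 0 + 13843 + 41447 + 17248 + 69552 + 17822 = 159912
Σ Rᵢ = 0 + 19 + 56 + 23 + 93 + 23 = 214
N̂ = 159912 / 214 ≈ 747.3 → 747

N ≈ 747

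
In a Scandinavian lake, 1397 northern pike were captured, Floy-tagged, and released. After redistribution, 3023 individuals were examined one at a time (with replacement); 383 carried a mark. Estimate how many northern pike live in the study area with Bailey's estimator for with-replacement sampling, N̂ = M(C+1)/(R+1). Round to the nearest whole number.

N ≈ 11,001

N̂ = 1397·(3023+1)/(383+1) = 1397·3024/384 = 4224528/384 ≈ 11001.4 → 11001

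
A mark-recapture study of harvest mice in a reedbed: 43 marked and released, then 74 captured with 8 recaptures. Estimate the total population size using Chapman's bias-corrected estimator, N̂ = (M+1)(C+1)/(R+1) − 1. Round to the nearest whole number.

N ≈ 366

N̂ = (43+1)(74+1)/(8+1) − 1 = 44·75/9 − 1
= 3300/9 − 1 ≈ 366.7 − 1 ≈ 365.7 → 366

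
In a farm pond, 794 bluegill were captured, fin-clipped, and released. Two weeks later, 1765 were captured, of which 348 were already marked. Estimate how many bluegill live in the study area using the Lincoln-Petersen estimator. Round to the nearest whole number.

N = (794 × 1765) / 348 = 1401410 / 348 ≈ 4027.0 → 4027

N ≈ 4027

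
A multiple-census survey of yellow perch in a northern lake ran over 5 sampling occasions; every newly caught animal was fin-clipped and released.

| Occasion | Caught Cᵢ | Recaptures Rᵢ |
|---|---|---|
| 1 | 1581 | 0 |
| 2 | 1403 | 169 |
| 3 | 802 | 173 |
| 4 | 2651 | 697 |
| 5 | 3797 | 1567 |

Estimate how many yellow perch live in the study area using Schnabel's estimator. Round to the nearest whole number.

N ≈ 13,086

Marked at large before each occasion: Mᵢ = Σⱼ<ᵢ (Cⱼ − Rⱼ) → M1=0, M2=1581, M3=2815, M4=3444, M5=5398
Σ MᵢCᵢ = 0·1581 + 1581·1403 + 2815·802 + 3444·2651 + 5398·3797 = 0 + 2218143 + 2257630 + 9130044 + 20496206 = 34102023
Σ Rᵢ = 0 + 169 + 173 + 697 + 1567 = 2606
N̂ = 34102023 / 2606 ≈ 13086.0 → 13086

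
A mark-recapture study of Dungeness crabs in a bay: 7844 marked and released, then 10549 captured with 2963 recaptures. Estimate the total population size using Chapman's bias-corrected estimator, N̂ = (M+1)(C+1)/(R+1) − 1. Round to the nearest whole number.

N ≈ 27,922

N̂ = (7844+1)(10549+1)/(2963+1) − 1 = 7845·10550/2964 − 1
= 82764750/2964 − 1 ≈ 27923.3 − 1 ≈ 27922.3 → 27922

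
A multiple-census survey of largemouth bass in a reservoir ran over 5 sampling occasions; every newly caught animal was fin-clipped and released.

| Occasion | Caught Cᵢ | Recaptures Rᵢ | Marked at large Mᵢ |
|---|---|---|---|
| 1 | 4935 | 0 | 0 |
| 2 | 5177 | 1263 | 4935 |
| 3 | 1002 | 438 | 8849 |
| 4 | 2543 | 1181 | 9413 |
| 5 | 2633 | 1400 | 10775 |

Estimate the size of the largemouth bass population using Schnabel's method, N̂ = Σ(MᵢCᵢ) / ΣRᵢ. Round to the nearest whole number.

Σ MᵢCᵢ = 0·4935 + 4935·5177 + 8849·1002 + 9413·2543 + 10775·2633 = 0 + 25548495 + 8866698 + 23937259 + 28370575 = 86723027
Σ Rᵢ = 0 + 1263 + 438 + 1181 + 1400 = 4282
N̂ = 86723027 / 4282 ≈ 20252.9 → 20253

N ≈ 20,253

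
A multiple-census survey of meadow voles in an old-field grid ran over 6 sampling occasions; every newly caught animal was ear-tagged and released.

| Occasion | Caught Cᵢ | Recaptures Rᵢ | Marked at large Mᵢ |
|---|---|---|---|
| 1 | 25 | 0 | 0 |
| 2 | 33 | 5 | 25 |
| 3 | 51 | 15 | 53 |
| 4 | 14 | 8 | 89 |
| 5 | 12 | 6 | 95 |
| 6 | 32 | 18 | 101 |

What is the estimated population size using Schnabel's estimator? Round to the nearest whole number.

N ≈ 176

Σ MᵢCᵢ = 0·25 + 25·33 + 53·51 + 89·14 + 95·12 + 101·32 = 0 + 825 + 2703 + 1246 + 1140 + 3232 = 9146
Σ Rᵢ = 0 + 5 + 15 + 8 + 6 + 18 = 52
N̂ = 9146 / 52 ≈ 175.9 → 176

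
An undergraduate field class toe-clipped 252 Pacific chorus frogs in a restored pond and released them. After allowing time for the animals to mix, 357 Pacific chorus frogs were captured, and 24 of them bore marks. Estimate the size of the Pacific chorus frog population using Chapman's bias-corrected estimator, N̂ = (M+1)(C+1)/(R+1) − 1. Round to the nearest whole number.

N̂ = (252+1)(357+1)/(24+1) − 1 = 253·358/25 − 1
= 90574/25 − 1 ≈ 3623.0 − 1 ≈ 3622.0 → 3622

N ≈ 3622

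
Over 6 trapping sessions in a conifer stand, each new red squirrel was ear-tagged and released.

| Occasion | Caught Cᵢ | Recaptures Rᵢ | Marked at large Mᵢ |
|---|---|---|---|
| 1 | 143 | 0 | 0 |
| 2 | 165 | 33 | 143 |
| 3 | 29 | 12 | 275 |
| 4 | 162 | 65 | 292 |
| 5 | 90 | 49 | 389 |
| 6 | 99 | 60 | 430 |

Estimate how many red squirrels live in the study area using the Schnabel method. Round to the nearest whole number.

N ≈ 714

Σ MᵢCᵢ = 0·143 + 143·165 + 275·29 + 292·162 + 389·90 + 430·99 = 0 + 23595 + 7975 + 47304 + 35010 + 42570 = 156454
Σ Rᵢ = 0 + 33 + 12 + 65 + 49 + 60 = 219
N̂ = 156454 / 219 ≈ 714.4 → 714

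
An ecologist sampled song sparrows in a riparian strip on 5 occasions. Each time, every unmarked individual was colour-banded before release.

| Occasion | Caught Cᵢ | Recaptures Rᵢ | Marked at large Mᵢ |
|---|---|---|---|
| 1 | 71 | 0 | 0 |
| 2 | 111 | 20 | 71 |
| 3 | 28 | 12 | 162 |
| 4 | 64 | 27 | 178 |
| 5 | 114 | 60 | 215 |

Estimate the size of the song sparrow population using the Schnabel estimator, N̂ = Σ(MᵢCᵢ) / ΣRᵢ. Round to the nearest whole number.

Σ MᵢCᵢ = 0·71 + 71·111 + 162·28 + 178·64 + 215·114 = 0 + 7881 + 4536 + 11392 + 24510 = 48319
Σ Rᵢ = 0 + 20 + 12 + 27 + 60 = 119
N̂ = 48319 / 119 ≈ 406.0 → 406

N ≈ 406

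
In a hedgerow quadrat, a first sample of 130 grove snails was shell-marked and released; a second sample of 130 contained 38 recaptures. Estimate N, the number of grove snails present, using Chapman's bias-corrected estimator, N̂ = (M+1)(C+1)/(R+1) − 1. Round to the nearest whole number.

N ≈ 439

N̂ = (130+1)(130+1)/(38+1) − 1 = 131·131/39 − 1
= 17161/39 − 1 ≈ 440.0 − 1 ≈ 439.0 → 439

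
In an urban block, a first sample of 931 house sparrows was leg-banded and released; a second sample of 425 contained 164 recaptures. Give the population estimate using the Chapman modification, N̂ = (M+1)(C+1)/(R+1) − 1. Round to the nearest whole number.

N ≈ 2405

N̂ = (931+1)(425+1)/(164+1) − 1 = 932·426/165 − 1
= 397032/165 − 1 ≈ 2406.3 − 1 ≈ 2405.3 → 2405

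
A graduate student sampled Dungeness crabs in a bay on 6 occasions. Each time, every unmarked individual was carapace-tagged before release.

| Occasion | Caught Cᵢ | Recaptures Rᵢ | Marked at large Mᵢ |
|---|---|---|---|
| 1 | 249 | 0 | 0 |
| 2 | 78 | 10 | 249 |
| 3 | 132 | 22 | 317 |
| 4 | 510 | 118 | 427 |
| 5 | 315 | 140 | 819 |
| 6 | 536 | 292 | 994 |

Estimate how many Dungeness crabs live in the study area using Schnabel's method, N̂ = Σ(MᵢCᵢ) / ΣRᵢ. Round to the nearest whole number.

N ≈ 1838

Σ MᵢCᵢ = 0·249 + 249·78 + 317·132 + 427·510 + 819·315 + 994·536 = 0 + 19422 + 41844 + 217770 + 257985 + 532784 = 1069805
Σ Rᵢ = 0 + 10 + 22 + 118 + 140 + 292 = 582
N̂ = 1069805 / 582 ≈ 1838.2 → 1838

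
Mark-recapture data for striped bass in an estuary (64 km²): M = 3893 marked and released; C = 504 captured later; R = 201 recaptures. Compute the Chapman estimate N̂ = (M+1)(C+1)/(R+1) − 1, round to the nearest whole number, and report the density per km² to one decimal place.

density ≈ 152.1 striped bass per km²

N̂ = 3894·505/202 − 1 = 1966470/202 − 1 = 9734
Density = N̂ / area = 9734 / 64 ≈ 152.09 → 152.1 per km²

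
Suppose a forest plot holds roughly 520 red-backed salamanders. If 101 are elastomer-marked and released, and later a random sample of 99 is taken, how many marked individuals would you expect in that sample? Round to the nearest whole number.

expected recaptures ≈ 19

The marked fraction of the population is 101/520, so in a sample of 99 expect C·(M/N) marked.
E[R] = 101 × 99 / 520 = 9999 / 520 ≈ 19.2 → 19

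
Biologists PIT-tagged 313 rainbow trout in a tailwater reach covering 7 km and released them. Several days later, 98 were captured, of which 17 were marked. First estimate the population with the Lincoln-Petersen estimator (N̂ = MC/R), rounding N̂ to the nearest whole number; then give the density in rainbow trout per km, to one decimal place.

density ≈ 257.7 rainbow trout per km

N̂ = 313·98/17 = 30674/17 ≈ 1804.4 → 1804
Density = N̂ / area = 1804 / 7 ≈ 257.71 → 257.7 per km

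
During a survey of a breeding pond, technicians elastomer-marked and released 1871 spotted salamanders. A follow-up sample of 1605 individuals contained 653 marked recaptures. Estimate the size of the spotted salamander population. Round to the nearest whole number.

N = (1871 × 1605) / 653 = 3002955 / 653 ≈ 4598.7 → 4599

N ≈ 4599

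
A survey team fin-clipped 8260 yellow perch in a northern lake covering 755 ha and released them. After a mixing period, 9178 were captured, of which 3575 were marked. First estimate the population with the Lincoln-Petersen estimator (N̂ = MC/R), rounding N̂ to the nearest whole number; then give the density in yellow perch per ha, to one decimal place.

N̂ = 8260·9178/3575 = 75810280/3575 ≈ 21205.7 → 21206
Density = N̂ / area = 21206 / 755 ≈ 28.09 → 28.1 per ha

density ≈ 28.1 yellow perch per ha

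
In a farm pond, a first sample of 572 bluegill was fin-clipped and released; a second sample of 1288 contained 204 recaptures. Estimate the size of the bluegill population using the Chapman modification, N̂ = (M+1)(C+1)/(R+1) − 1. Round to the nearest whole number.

N ≈ 3602

N̂ = (572+1)(1288+1)/(204+1) − 1 = 573·1289/205 − 1
= 738597/205 − 1 ≈ 3602.9 − 1 ≈ 3601.9 → 3602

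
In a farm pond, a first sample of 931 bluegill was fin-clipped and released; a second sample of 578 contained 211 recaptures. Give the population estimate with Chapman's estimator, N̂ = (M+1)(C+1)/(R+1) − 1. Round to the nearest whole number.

N ≈ 2544

N̂ = (931+1)(578+1)/(211+1) − 1 = 932·579/212 − 1
= 539628/212 − 1 ≈ 2545.4 − 1 ≈ 2544.4 → 2544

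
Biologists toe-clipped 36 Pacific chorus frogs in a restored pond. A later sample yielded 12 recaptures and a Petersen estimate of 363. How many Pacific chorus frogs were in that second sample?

C = 121

From N = M·C/R: C = N·R / M = 363·12 / 36 = 4356 / 36 = 121.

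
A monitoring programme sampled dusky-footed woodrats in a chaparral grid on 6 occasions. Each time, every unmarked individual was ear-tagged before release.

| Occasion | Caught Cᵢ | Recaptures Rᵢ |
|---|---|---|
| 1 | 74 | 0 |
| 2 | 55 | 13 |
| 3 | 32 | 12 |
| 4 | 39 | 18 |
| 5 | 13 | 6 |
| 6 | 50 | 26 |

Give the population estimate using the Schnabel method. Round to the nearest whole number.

Marked at large before each occasion: Mᵢ = Σⱼ<ᵢ (Cⱼ − Rⱼ) → M1=0, M2=74, M3=116, M4=136, M5=157, M6=164
Σ MᵢCᵢ = 0·74 + 74·55 + 116·32 + 136·39 + 157·13 + 164·50 = 0 + 4070 + 3712 + 5304 + 2041 + 8200 = 23327
Σ Rᵢ = 0 + 13 + 12 + 18 + 6 + 26 = 75
N̂ = 23327 / 75 ≈ 311.0 → 311

N ≈ 311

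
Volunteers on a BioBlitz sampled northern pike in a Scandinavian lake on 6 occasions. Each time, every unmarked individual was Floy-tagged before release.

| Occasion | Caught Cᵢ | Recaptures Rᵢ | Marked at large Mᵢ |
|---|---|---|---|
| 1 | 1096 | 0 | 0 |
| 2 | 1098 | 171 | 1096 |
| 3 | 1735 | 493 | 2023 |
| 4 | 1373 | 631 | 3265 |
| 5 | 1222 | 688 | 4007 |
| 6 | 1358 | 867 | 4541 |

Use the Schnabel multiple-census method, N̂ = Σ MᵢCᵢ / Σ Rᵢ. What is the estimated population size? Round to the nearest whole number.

Σ MᵢCᵢ = 0·1096 + 1096·1098 + 2023·1735 + 3265·1373 + 4007·1222 + 4541·1358 = 0 + 1203408 + 3509905 + 4482845 + 4896554 + 6166678 = 20259390
Σ Rᵢ = 0 + 171 + 493 + 631 + 688 + 867 = 2850
N̂ = 20259390 / 2850 ≈ 7108.6 → 7109

N ≈ 7109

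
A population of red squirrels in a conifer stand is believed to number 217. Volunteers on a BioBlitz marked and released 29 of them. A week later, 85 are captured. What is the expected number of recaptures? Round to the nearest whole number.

expected recaptures ≈ 11

Expected recaptures E[R] = M·C / N.
E[R] = 29 × 85 / 217 = 2465 / 217 ≈ 11.4 → 11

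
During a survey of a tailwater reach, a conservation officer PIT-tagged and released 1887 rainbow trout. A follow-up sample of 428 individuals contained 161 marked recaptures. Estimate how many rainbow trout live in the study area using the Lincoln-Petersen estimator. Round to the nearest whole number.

N ≈ 5016

The marked fraction in the recapture sample should equal the marked fraction in the population: 161/428 = 1887/N.
N = (1887 × 428) / 161 = 807636 / 161 ≈ 5016.4 → 5016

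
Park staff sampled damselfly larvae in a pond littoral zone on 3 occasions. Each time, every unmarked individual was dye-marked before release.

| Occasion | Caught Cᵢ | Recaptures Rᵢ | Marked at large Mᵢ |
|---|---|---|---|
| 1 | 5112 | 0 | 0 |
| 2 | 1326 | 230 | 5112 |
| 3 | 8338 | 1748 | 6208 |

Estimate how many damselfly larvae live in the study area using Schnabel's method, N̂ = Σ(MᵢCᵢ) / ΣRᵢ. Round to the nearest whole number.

N ≈ 29,596

Σ MᵢCᵢ = 0·5112 + 5112·1326 + 6208·8338 = 0 + 6778512 + 51762304 = 58540816
Σ Rᵢ = 0 + 230 + 1748 = 1978
N̂ = 58540816 / 1978 ≈ 29596.0 → 29596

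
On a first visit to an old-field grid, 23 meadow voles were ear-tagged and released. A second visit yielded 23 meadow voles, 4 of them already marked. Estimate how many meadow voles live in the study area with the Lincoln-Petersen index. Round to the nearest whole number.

N ≈ 132

The marked fraction in the recapture sample should equal the marked fraction in the population: 4/23 = 23/N.
N = (23 × 23) / 4 = 529 / 4 ≈ 132.2 → 132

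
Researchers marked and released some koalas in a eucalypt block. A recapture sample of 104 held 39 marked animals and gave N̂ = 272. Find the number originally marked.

From N = M·C/R: M = N·R / C = 272·39 / 104 = 10608 / 104 = 102.

M = 102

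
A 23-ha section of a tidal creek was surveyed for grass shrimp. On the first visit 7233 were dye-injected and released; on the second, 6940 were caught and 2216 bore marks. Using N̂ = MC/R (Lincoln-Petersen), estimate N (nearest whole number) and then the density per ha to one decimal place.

density ≈ 984.9 grass shrimp per ha

N̂ = 7233·6940/2216 = 50197020/2216 ≈ 22652.1 → 22652
Density = N̂ / area = 22652 / 23 ≈ 984.87 → 984.9 per ha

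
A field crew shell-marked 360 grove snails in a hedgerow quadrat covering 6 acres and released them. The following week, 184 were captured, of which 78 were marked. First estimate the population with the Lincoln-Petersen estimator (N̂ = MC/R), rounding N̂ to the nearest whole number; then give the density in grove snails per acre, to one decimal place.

density ≈ 141.5 grove snails per acre

N̂ = 360·184/78 = 66240/78 ≈ 849.2 → 849
Density = N̂ / area = 849 / 6 ≈ 141.50 → 141.5 per acre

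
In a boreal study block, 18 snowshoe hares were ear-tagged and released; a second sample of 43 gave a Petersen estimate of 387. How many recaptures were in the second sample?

From N = M·C/R: R = M·C / N = 18·43 / 387 = 774 / 387 = 2.

R = 2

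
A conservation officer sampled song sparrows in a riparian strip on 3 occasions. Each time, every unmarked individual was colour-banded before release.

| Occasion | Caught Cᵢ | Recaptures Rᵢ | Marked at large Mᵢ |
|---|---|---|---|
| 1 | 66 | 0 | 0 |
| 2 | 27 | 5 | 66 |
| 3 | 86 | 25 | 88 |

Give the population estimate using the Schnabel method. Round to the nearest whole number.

N ≈ 312

Σ MᵢCᵢ = 0·66 + 66·27 + 88·86 = 0 + 1782 + 7568 = 9350
Σ Rᵢ = 0 + 5 + 25 = 30
N̂ = 9350 / 30 ≈ 311.7 → 312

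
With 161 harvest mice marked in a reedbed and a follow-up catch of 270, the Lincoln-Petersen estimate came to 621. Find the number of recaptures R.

From N = M·C/R: R = M·C / N = 161·270 / 621 = 43470 / 621 = 70.

R = 70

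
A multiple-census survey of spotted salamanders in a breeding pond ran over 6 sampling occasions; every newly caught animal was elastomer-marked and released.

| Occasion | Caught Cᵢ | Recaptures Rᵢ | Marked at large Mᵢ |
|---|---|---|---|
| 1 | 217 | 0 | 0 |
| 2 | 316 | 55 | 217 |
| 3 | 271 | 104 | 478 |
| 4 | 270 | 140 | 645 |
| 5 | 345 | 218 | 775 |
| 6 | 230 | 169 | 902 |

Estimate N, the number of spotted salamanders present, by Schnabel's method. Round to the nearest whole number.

N ≈ 1235

Σ MᵢCᵢ = 0·217 + 217·316 + 478·271 + 645·270 + 775·345 + 902·230 = 0 + 68572 + 129538 + 174150 + 267375 + 207460 = 847095
Σ Rᵢ = 0 + 55 + 104 + 140 + 218 + 169 = 686
N̂ = 847095 / 686 ≈ 1234.8 → 1235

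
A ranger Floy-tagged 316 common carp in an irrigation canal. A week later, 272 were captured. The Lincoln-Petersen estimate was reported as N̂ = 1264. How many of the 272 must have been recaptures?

From N = M·C/R: R = M·C / N = 316·272 / 1264 = 85952 / 1264 = 68.

R = 68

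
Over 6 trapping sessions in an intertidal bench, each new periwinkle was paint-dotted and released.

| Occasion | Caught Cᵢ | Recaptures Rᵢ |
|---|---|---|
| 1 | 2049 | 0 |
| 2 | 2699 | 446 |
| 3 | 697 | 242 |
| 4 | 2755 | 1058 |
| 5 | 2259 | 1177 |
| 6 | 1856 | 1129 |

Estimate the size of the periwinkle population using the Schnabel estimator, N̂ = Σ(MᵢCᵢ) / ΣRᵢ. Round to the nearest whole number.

Marked at large before each occasion: Mᵢ = Σⱼ<ᵢ (Cⱼ − Rⱼ) → M1=0, M2=2049, M3=4302, M4=4757, M5=6454, M6=7536
Σ MᵢCᵢ = 0·2049 + 2049·2699 + 4302·697 + 4757·2755 + 6454·2259 + 7536·1856 = 0 + 5530251 + 2998494 + 13105535 + 14579586 + 13986816 = 50200682
Σ Rᵢ = 0 + 446 + 242 + 1058 + 1177 + 1129 = 4052
N̂ = 50200682 / 4052 ≈ 12389.1 → 12389

N ≈ 12,389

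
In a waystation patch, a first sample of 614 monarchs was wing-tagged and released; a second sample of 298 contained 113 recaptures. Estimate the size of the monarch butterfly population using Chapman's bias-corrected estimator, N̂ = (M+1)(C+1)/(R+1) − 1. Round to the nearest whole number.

N̂ = (614+1)(298+1)/(113+1) − 1 = 615·299/114 − 1
= 183885/114 − 1 ≈ 1613.0 − 1 ≈ 1612.0 → 1612

N ≈ 1612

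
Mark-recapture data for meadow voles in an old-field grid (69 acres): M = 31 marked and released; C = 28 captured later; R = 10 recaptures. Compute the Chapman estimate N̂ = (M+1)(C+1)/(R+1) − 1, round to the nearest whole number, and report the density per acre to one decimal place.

density ≈ 1.2 meadow voles per acre

N̂ = 32·29/11 − 1 = 928/11 − 1 ≈ 83.4 → 83
Density = N̂ / area = 83 / 69 ≈ 1.20 → 1.2 per acre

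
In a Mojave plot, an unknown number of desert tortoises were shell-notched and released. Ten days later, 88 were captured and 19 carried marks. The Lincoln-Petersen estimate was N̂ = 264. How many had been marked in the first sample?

M = 57

From N = M·C/R: M = N·R / C = 264·19 / 88 = 5016 / 88 = 57.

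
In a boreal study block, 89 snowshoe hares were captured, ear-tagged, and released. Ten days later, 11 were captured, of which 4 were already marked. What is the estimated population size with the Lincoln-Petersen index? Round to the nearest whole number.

If marked individuals mix randomly, R/C ≈ M/N, giving N ≈ M·C/R.
N = (89 × 11) / 4 = 979 / 4 ≈ 244.8 → 245

N ≈ 245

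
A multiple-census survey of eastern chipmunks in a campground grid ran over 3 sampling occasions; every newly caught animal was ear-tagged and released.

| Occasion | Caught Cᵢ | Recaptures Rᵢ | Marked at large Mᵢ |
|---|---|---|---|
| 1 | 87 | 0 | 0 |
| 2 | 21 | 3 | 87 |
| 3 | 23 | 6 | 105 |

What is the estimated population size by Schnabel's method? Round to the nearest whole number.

Σ MᵢCᵢ = 0·87 + 87·21 + 105·23 = 0 + 1827 + 2415 = 4242
Σ Rᵢ = 0 + 3 + 6 = 9
N̂ = 4242 / 9 ≈ 471.3 → 471

N ≈ 471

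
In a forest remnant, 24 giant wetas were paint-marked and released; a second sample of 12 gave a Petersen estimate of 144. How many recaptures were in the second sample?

From N = M·C/R: R = M·C / N = 24·12 / 144 = 288 / 144 = 2.

R = 2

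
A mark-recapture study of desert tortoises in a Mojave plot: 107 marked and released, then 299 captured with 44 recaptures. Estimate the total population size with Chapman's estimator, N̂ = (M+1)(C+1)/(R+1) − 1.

N̂ = (107+1)(299+1)/(44+1) − 1 = 108·300/45 − 1
= 32400/45 − 1 = 720 − 1 = 719

N = 719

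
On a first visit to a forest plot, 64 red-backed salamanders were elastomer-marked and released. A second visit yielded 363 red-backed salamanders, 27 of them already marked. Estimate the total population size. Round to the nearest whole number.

N ≈ 860

If marked individuals mix randomly, R/C ≈ M/N, giving N ≈ M·C/R.
N = (64 × 363) / 27 = 23232 / 27 ≈ 860.4 → 860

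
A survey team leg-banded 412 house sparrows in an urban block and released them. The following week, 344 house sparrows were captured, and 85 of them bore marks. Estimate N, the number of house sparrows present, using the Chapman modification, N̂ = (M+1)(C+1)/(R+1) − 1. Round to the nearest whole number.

N ≈ 1656

N̂ = (412+1)(344+1)/(85+1) − 1 = 413·345/86 − 1
= 142485/86 − 1 ≈ 1656.8 − 1 ≈ 1655.8 → 1656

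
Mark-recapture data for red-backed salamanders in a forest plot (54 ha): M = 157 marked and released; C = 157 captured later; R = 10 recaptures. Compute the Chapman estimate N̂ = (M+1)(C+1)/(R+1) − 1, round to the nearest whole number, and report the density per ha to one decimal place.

N̂ = 158·158/11 − 1 = 24964/11 − 1 ≈ 2268.45 → 2268
Density = N̂ / area = 2268 / 54 = 42.0 per ha

density ≈ 42.0 red-backed salamanders per ha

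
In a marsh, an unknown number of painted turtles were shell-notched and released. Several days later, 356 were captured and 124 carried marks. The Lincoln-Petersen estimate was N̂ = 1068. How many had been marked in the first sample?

From N = M·C/R: M = N·R / C = 1068·124 / 356 = 132432 / 356 = 372.

M = 372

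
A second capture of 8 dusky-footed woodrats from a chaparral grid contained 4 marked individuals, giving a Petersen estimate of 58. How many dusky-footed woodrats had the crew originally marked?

M = 29

From N = M·C/R: M = N·R / C = 58·4 / 8 = 232 / 8 = 29.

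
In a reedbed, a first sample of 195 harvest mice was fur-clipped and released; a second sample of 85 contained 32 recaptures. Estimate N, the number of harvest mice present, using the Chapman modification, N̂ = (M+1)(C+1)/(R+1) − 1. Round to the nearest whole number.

N̂ = (195+1)(85+1)/(32+1) − 1 = 196·86/33 − 1
= 16856/33 − 1 ≈ 510.8 − 1 ≈ 509.8 → 510

N ≈ 510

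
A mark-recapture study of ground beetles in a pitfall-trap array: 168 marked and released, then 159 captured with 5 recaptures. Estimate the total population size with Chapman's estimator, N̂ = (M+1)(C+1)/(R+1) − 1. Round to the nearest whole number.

N ≈ 4506

N̂ = (168+1)(159+1)/(5+1) − 1 = 169·160/6 − 1
= 27040/6 − 1 ≈ 4506.7 − 1 ≈ 4505.7 → 4506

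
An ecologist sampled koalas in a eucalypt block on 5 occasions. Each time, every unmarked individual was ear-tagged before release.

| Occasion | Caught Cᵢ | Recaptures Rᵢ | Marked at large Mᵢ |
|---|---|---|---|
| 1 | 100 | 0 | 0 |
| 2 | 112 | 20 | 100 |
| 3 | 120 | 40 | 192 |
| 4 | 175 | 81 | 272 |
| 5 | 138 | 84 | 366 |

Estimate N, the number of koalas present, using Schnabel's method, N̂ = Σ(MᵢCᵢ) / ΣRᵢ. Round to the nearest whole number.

N ≈ 588

Σ MᵢCᵢ = 0·100 + 100·112 + 192·120 + 272·175 + 366·138 = 0 + 11200 + 23040 + 47600 + 50508 = 132348
Σ Rᵢ = 0 + 20 + 40 + 81 + 84 = 225
N̂ = 132348 / 225 ≈ 588.2 → 588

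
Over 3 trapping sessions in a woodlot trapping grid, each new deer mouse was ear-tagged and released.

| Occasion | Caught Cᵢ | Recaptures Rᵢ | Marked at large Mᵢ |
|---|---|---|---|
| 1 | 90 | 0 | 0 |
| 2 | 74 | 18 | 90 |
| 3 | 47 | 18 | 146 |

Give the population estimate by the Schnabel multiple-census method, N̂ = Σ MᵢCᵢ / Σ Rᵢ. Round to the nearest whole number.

Σ MᵢCᵢ = 0·90 + 90·74 + 146·47 = 0 + 6660 + 6862 = 13522
Σ Rᵢ = 0 + 18 + 18 = 36
N̂ = 13522 / 36 ≈ 375.6 → 376

N ≈ 376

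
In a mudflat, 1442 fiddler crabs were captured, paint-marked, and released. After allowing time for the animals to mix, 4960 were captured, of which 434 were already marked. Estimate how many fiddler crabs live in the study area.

N = 16,480

If marked individuals mix randomly, R/C ≈ M/N, giving N ≈ M·C/R.
N = (1442 × 4960) / 434 = 7152320 / 434 = 16480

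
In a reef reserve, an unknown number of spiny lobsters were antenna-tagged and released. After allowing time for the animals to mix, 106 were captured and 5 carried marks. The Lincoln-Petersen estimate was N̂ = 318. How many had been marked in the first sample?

M = 15

From N = M·C/R: M = N·R / C = 318·5 / 106 = 1590 / 106 = 15.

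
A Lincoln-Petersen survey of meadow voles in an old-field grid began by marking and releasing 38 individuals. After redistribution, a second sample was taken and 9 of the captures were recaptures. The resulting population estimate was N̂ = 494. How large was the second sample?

C = 117

From N = M·C/R: C = N·R / M = 494·9 / 38 = 4446 / 38 = 117.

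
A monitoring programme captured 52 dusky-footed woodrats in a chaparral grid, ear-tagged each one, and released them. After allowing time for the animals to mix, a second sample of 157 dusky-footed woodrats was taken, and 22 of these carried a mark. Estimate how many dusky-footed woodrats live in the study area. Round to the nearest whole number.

N = (52 × 157) / 22 = 8164 / 22 ≈ 371.1 → 371

N ≈ 371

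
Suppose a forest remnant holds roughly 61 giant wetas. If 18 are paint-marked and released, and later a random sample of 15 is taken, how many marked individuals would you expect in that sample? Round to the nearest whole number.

expected recaptures ≈ 4

The marked fraction of the population is 18/61, so in a sample of 15 expect C·(M/N) marked.
E[R] = 18 × 15 / 61 = 270 / 61 ≈ 4.4 → 4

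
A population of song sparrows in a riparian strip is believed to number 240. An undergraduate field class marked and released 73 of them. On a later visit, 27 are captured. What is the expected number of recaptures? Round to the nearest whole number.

Expected recaptures E[R] = M·C / N.
E[R] = 73 × 27 / 240 = 1971 / 240 ≈ 8.2 → 8

expected recaptures ≈ 8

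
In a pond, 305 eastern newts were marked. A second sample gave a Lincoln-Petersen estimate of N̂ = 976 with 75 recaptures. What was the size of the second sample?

C = 240

From N = M·C/R: C = N·R / M = 976·75 / 305 = 73200 / 305 = 240.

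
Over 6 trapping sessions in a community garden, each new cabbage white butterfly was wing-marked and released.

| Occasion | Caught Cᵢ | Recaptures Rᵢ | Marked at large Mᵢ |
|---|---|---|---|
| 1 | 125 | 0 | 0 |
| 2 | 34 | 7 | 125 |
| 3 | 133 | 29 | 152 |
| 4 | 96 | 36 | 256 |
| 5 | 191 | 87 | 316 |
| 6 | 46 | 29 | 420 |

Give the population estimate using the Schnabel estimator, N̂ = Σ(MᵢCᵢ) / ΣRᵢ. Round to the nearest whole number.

N ≈ 685

Σ MᵢCᵢ = 0·125 + 125·34 + 152·133 + 256·96 + 316·191 + 420·46 = 0 + 4250 + 20216 + 24576 + 60356 + 19320 = 128718
Σ Rᵢ = 0 + 7 + 29 + 36 + 87 + 29 = 188
N̂ = 128718 / 188 ≈ 684.7 → 685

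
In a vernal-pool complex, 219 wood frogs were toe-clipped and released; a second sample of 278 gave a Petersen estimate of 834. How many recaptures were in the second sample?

R = 73

From N = M·C/R: R = M·C / N = 219·278 / 834 = 60882 / 834 = 73.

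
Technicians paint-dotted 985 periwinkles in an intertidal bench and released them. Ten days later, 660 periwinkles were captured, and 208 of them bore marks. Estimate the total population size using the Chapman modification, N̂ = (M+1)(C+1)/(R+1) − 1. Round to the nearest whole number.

N̂ = (985+1)(660+1)/(208+1) − 1 = 986·661/209 − 1
= 651746/209 − 1 ≈ 3118.4 − 1 ≈ 3117.4 → 3117

N ≈ 3117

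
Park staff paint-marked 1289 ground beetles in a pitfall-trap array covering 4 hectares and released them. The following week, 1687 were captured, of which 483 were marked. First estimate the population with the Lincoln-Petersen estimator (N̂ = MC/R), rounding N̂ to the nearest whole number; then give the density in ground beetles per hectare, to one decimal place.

density ≈ 1125.5 ground beetles per hectare

N̂ = 1289·1687/483 = 2174543/483 ≈ 4502.2 → 4502
Density = N̂ / area = 4502 / 4 ≈ 1125.50 → 1125.5 per hectare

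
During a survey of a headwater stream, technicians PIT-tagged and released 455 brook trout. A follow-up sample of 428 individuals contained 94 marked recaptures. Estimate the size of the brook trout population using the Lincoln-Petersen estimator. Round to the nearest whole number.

The marked fraction in the recapture sample should equal the marked fraction in the population: 94/428 = 455/N.
N = (455 × 428) / 94 = 194740 / 94 ≈ 2071.7 → 2072

N ≈ 2072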